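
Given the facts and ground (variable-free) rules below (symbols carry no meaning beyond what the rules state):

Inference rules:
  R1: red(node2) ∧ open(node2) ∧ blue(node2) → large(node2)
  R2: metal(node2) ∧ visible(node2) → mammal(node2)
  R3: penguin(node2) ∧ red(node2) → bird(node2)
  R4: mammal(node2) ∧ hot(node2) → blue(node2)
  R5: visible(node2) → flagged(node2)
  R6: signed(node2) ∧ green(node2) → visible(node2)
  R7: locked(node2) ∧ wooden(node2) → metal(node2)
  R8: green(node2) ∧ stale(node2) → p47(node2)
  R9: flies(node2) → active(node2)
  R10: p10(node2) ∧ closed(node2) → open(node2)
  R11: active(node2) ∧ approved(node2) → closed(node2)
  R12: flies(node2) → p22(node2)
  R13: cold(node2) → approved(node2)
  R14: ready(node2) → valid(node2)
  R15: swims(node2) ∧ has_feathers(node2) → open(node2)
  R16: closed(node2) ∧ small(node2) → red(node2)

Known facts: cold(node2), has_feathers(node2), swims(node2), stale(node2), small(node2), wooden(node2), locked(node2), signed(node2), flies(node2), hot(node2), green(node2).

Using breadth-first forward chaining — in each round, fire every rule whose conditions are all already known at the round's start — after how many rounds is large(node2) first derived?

Round 1: R6 [signed(node2) ∧ green(node2) → visible(node2)]; R7 [locked(node2) ∧ wooden(node2) → metal(node2)]; R8 [green(node2) ∧ stale(node2) → p47(node2)]; R9 [flies(node2) → active(node2)]; R12 [flies(node2) → p22(node2)]; R13 [cold(node2) → approved(node2)]; R15 [swims(node2) ∧ has_feathers(node2) → open(node2)]. Adds visible(node2), metal(node2), p47(node2), active(node2), p22(node2), approved(node2), open(node2).
Round 2: R2 [metal(node2) ∧ visible(node2) → mammal(node2)]; R5 [visible(node2) → flagged(node2)]; R11 [active(node2) ∧ approved(node2) → closed(node2)]. Adds mammal(node2), flagged(node2), closed(node2).
Round 3: R4 [mammal(node2) ∧ hot(node2) → blue(node2)]; R16 [closed(node2) ∧ small(node2) → red(node2)]. Adds blue(node2), red(node2).
Round 4: R1 [red(node2) ∧ open(node2) ∧ blue(node2) → large(node2)]. Adds large(node2).
large(node2) first appears in round 4.

4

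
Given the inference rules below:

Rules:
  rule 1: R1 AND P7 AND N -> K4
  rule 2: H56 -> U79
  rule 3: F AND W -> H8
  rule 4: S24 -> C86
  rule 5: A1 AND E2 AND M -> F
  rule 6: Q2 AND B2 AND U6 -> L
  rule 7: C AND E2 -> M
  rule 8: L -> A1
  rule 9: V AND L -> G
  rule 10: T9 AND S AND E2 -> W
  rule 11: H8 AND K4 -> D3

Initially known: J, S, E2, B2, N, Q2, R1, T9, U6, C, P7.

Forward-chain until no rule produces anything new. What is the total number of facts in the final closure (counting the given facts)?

19

[1] rule 1 [R1 AND P7 AND N -> K4]; rule 6 [Q2 AND B2 AND U6 -> L]; rule 7 [C AND E2 -> M]; rule 10 [T9 AND S AND E2 -> W]. ⇒ new: K4, L, M, W.
[2] rule 8 [L -> A1]. ⇒ new: A1.
[3] rule 5 [A1 AND E2 AND M -> F]. ⇒ new: F.
[4] rule 3 [F AND W -> H8]. ⇒ new: H8.
[5] rule 11 [H8 AND K4 -> D3]. ⇒ new: D3.
Closure: {A1, B2, C, D3, E2, F, H8, J, K4, L, M, N, P7, Q2, R1, S, T9, U6, W} — 19 facts.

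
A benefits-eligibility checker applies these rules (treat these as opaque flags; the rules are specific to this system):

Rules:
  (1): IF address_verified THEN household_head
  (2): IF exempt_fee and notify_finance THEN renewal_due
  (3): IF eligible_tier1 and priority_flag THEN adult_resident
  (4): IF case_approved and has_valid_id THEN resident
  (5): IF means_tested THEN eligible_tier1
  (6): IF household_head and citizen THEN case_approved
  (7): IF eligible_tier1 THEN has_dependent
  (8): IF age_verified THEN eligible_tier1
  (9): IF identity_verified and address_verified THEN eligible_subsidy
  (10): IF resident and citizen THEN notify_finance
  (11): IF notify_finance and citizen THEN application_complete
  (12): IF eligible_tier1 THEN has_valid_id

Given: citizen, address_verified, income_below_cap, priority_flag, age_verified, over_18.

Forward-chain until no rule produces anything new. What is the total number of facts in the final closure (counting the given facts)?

Round 1 — (1), (8), derive household_head, eligible_tier1.
Round 2 — (3), (6), (7), (12), derive adult_resident, case_approved, has_dependent, has_valid_id.
Round 3 — (4), derive resident.
Round 4 — (10), derive notify_finance.
Round 5 — (11), derive application_complete.
Closure: {address_verified, adult_resident, age_verified, application_complete, case_approved, citizen, eligible_tier1, has_dependent, has_valid_id, household_head, income_below_cap, notify_finance, over_18, priority_flag, resident} — 15 facts.

15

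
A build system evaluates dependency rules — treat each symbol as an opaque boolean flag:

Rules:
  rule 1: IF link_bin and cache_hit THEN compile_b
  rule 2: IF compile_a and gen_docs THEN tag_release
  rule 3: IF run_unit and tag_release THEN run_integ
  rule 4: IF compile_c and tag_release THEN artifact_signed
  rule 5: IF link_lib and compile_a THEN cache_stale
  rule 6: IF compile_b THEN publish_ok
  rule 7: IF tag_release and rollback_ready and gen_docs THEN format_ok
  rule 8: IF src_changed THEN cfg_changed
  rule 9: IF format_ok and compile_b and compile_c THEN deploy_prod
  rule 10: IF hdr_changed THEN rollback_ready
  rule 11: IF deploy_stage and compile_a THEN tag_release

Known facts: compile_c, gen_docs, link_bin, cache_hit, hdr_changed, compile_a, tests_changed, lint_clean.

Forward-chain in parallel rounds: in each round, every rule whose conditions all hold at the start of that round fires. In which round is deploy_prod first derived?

3

Round 1 fires rule 1, rule 2, rule 10, giving compile_b, tag_release, rollback_ready.
Round 2 fires rule 4, rule 6, rule 7, giving artifact_signed, publish_ok, format_ok.
Round 3 fires rule 9, giving deploy_prod.
deploy_prod first appears in round 3.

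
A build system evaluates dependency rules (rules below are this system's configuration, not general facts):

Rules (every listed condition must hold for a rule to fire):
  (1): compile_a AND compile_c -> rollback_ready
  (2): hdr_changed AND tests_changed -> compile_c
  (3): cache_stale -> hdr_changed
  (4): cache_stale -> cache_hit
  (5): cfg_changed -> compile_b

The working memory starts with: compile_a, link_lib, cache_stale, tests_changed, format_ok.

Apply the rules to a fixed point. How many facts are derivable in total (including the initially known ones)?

[1] (3) [cache_stale -> hdr_changed]; (4) [cache_stale -> cache_hit]. ⇒ new: hdr_changed, cache_hit.
[2] (2) [hdr_changed AND tests_changed -> compile_c]. ⇒ new: compile_c.
[3] (1) [compile_a AND compile_c -> rollback_ready]. ⇒ new: rollback_ready.
Closure: {cache_hit, cache_stale, compile_a, compile_c, format_ok, hdr_changed, link_lib, rollback_ready, tests_changed} — 9 facts.

9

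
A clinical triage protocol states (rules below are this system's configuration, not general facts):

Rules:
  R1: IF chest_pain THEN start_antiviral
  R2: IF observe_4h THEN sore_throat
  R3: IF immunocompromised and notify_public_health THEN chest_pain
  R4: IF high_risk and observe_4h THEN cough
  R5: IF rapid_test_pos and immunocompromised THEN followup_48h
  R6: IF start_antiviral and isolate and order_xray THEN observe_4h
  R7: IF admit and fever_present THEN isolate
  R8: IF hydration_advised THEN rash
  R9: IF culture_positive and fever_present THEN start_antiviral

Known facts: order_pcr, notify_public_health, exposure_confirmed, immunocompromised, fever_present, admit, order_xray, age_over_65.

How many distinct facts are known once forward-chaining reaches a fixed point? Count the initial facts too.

Round 1: R3 [IF immunocompromised and notify_public_health THEN chest_pain]; R7 [IF admit and fever_present THEN isolate]. New: chest_pain, isolate.
Round 2: R1 [IF chest_pain THEN start_antiviral]. New: start_antiviral.
Round 3: R6 [IF start_antiviral and isolate and order_xray THEN observe_4h]. New: observe_4h.
Round 4: R2 [IF observe_4h THEN sore_throat]. New: sore_throat.
Closure: {admit, age_over_65, chest_pain, exposure_confirmed, fever_present, immunocompromised, isolate, notify_public_health, observe_4h, order_pcr, order_xray, sore_throat, start_antiviral} — 13 facts.

13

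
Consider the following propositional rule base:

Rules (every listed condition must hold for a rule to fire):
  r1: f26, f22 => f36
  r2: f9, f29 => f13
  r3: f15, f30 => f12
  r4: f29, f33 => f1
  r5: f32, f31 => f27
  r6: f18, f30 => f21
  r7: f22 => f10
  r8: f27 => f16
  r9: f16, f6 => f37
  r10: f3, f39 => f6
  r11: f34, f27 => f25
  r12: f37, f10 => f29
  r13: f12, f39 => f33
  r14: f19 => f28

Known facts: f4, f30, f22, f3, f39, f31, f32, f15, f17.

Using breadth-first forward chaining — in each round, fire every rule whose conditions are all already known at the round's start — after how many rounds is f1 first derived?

Round 1 — r3, r5, r7, r10, derive f12, f27, f10, f6.
Round 2 — r8, r13, derive f16, f33.
Round 3 — r9, derive f37.
Round 4 — r12, derive f29.
Round 5 — r4, derive f1.
f1 first appears in round 5.

5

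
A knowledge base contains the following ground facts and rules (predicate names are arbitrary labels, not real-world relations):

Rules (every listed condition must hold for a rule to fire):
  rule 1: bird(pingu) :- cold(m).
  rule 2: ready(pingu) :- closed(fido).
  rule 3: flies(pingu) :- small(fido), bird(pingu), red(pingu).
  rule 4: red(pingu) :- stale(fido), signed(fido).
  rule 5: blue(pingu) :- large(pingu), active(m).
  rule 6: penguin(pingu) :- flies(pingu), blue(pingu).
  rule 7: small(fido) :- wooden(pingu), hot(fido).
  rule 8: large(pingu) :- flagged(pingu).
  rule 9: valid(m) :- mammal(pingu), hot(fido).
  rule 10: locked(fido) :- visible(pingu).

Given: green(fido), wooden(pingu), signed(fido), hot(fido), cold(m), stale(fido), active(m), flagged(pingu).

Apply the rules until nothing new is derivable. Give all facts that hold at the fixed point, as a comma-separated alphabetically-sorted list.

active(m), bird(pingu), blue(pingu), cold(m), flagged(pingu), flies(pingu), green(fido), hot(fido), large(pingu), penguin(pingu), red(pingu), signed(fido), small(fido), stale(fido), wooden(pingu)

[1] rule 1 [bird(pingu) :- cold(m).]; rule 4 [red(pingu) :- stale(fido), signed(fido).]; rule 7 [small(fido) :- wooden(pingu), hot(fido).]; rule 8 [large(pingu) :- flagged(pingu).]. ⇒ new: bird(pingu), red(pingu), small(fido), large(pingu).
[2] rule 3 [flies(pingu) :- small(fido), bird(pingu), red(pingu).]; rule 5 [blue(pingu) :- large(pingu), active(m).]. ⇒ new: flies(pingu), blue(pingu).
[3] rule 6 [penguin(pingu) :- flies(pingu), blue(pingu).]. ⇒ new: penguin(pingu).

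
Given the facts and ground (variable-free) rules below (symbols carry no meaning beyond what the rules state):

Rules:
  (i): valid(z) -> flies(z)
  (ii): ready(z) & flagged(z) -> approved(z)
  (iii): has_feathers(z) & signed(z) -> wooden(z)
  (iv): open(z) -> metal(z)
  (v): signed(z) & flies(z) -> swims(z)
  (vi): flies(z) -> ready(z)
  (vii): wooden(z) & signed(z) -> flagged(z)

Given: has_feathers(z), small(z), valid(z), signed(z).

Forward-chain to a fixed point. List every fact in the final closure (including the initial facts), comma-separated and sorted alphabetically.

approved(z), flagged(z), flies(z), has_feathers(z), ready(z), signed(z), small(z), swims(z), valid(z), wooden(z)

Round 1: (i) [valid(z) -> flies(z)]; (iii) [has_feathers(z) & signed(z) -> wooden(z)]. New: flies(z), wooden(z).
Round 2: (v) [signed(z) & flies(z) -> swims(z)]; (vi) [flies(z) -> ready(z)]; (vii) [wooden(z) & signed(z) -> flagged(z)]. New: swims(z), ready(z), flagged(z).
Round 3: (ii) [ready(z) & flagged(z) -> approved(z)]. New: approved(z).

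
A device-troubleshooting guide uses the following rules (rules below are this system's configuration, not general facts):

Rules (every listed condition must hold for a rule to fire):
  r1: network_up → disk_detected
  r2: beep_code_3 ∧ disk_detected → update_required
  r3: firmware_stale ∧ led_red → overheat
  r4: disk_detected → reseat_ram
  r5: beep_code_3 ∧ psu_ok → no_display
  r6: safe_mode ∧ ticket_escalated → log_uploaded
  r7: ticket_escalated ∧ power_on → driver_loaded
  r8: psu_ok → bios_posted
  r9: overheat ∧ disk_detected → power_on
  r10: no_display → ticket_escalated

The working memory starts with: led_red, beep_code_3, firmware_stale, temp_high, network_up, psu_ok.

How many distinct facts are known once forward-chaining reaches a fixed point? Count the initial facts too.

15

Round 1 fires r1, r3, r5, r8, giving disk_detected, overheat, no_display, bios_posted.
Round 2 fires r2, r4, r9, r10, giving update_required, reseat_ram, power_on, ticket_escalated.
Round 3 fires r7, giving driver_loaded.
Closure: {beep_code_3, bios_posted, disk_detected, driver_loaded, firmware_stale, led_red, network_up, no_display, overheat, power_on, psu_ok, reseat_ram, temp_high, ticket_escalated, update_required} — 15 facts.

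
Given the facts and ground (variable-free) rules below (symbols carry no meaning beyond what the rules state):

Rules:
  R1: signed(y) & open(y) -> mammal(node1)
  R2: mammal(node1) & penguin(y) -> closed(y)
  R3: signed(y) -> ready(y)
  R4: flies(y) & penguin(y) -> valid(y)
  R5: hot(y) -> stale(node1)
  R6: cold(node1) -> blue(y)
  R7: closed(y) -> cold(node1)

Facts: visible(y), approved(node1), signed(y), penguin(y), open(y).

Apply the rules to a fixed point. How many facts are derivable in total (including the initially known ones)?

10

Round 1 fires R1, R3, giving mammal(node1), ready(y).
Round 2 fires R2, giving closed(y).
Round 3 fires R7, giving cold(node1).
Round 4 fires R6, giving blue(y).
Closure: {approved(node1), blue(y), closed(y), cold(node1), mammal(node1), open(y), penguin(y), ready(y), signed(y), visible(y)} — 10 facts.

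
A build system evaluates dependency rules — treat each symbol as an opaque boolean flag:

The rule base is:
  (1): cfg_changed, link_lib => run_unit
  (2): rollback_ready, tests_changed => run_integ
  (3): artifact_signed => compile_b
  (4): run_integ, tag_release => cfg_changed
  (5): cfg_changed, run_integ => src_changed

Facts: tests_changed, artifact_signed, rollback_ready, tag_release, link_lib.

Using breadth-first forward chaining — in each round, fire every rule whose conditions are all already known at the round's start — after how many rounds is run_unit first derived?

3

[1] (2) [rollback_ready, tests_changed => run_integ]; (3) [artifact_signed => compile_b]. ⇒ new: run_integ, compile_b.
[2] (4) [run_integ, tag_release => cfg_changed]. ⇒ new: cfg_changed.
[3] (1) [cfg_changed, link_lib => run_unit]; (5) [cfg_changed, run_integ => src_changed]. ⇒ new: run_unit, src_changed.
run_unit first appears in round 3.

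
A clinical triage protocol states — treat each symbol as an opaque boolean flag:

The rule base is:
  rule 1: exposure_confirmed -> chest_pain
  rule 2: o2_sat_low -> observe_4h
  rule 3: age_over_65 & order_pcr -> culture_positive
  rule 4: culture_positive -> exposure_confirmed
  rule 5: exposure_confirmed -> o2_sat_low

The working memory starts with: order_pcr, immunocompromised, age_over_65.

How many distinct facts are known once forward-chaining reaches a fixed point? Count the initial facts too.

[1] rule 3 [age_over_65 & order_pcr -> culture_positive]. ⇒ new: culture_positive.
[2] rule 4 [culture_positive -> exposure_confirmed]. ⇒ new: exposure_confirmed.
[3] rule 1 [exposure_confirmed -> chest_pain]; rule 5 [exposure_confirmed -> o2_sat_low]. ⇒ new: chest_pain, o2_sat_low.
[4] rule 2 [o2_sat_low -> observe_4h]. ⇒ new: observe_4h.
Closure: {age_over_65, chest_pain, culture_positive, exposure_confirmed, immunocompromised, o2_sat_low, observe_4h, order_pcr} — 8 facts.

8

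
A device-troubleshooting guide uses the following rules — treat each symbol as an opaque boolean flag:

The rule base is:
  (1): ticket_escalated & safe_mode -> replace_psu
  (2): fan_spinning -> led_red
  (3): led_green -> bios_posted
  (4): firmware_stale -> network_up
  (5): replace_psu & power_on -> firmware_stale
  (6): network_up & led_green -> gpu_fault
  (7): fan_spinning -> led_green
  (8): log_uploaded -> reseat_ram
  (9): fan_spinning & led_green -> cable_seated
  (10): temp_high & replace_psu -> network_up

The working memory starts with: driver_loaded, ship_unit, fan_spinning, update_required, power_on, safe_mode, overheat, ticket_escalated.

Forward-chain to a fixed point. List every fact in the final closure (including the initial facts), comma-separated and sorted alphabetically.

bios_posted, cable_seated, driver_loaded, fan_spinning, firmware_stale, gpu_fault, led_green, led_red, network_up, overheat, power_on, replace_psu, safe_mode, ship_unit, ticket_escalated, update_required

Round 1: (1) [ticket_escalated & safe_mode -> replace_psu]; (2) [fan_spinning -> led_red]; (7) [fan_spinning -> led_green]. Adds replace_psu, led_red, led_green.
Round 2: (3) [led_green -> bios_posted]; (5) [replace_psu & power_on -> firmware_stale]; (9) [fan_spinning & led_green -> cable_seated]. Adds bios_posted, firmware_stale, cable_seated.
Round 3: (4) [firmware_stale -> network_up]. Adds network_up.
Round 4: (6) [network_up & led_green -> gpu_fault]. Adds gpu_fault.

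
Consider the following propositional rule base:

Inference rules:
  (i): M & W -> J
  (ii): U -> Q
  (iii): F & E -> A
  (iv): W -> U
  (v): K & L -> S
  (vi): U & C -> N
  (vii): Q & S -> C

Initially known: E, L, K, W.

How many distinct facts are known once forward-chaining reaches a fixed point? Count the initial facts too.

9

Round 1 fires (iv), (v), giving U, S.
Round 2 fires (ii), giving Q.
Round 3 fires (vii), giving C.
Round 4 fires (vi), giving N.
Closure: {C, E, K, L, N, Q, S, U, W} — 9 facts.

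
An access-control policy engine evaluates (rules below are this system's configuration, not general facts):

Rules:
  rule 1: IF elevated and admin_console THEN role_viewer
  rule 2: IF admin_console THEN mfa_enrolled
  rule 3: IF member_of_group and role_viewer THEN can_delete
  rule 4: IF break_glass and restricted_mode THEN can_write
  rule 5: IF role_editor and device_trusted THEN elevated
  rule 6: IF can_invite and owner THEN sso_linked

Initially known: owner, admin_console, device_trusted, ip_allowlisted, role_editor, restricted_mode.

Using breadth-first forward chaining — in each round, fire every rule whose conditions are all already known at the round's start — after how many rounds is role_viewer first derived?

2

[1] rule 2 [IF admin_console THEN mfa_enrolled]; rule 5 [IF role_editor and device_trusted THEN elevated]. ⇒ new: mfa_enrolled, elevated.
[2] rule 1 [IF elevated and admin_console THEN role_viewer]. ⇒ new: role_viewer.
role_viewer first appears in round 2.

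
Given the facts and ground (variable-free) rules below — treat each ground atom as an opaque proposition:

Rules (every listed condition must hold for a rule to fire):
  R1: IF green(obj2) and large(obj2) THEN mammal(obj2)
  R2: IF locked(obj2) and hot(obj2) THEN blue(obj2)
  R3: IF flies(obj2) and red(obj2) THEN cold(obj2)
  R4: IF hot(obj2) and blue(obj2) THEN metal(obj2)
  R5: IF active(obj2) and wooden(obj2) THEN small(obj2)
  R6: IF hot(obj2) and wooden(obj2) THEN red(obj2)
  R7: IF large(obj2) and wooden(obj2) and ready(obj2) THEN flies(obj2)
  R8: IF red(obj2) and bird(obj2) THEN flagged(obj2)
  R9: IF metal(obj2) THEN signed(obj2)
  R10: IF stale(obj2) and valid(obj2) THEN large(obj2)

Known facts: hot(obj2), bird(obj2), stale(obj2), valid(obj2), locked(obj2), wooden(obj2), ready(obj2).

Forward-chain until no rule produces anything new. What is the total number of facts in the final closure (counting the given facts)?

15

Round 1: R2 [IF locked(obj2) and hot(obj2) THEN blue(obj2)]; R6 [IF hot(obj2) and wooden(obj2) THEN red(obj2)]; R10 [IF stale(obj2) and valid(obj2) THEN large(obj2)]. Adds blue(obj2), red(obj2), large(obj2).
Round 2: R4 [IF hot(obj2) and blue(obj2) THEN metal(obj2)]; R7 [IF large(obj2) and wooden(obj2) and ready(obj2) THEN flies(obj2)]; R8 [IF red(obj2) and bird(obj2) THEN flagged(obj2)]. Adds metal(obj2), flies(obj2), flagged(obj2).
Round 3: R3 [IF flies(obj2) and red(obj2) THEN cold(obj2)]; R9 [IF metal(obj2) THEN signed(obj2)]. Adds cold(obj2), signed(obj2).
Closure: {bird(obj2), blue(obj2), cold(obj2), flagged(obj2), flies(obj2), hot(obj2), large(obj2), locked(obj2), metal(obj2), ready(obj2), red(obj2), signed(obj2), stale(obj2), valid(obj2), wooden(obj2)} — 15 facts.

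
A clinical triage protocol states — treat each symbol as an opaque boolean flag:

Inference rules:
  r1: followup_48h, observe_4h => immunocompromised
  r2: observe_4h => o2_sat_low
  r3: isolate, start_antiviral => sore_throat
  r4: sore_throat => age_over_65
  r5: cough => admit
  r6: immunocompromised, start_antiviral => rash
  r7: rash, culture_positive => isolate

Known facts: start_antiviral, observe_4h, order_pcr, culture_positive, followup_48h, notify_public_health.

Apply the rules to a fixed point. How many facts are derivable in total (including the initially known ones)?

12

Round 1: r1 [followup_48h, observe_4h => immunocompromised]; r2 [observe_4h => o2_sat_low]. New: immunocompromised, o2_sat_low.
Round 2: r6 [immunocompromised, start_antiviral => rash]. New: rash.
Round 3: r7 [rash, culture_positive => isolate]. New: isolate.
Round 4: r3 [isolate, start_antiviral => sore_throat]. New: sore_throat.
Round 5: r4 [sore_throat => age_over_65]. New: age_over_65.
Closure: {age_over_65, culture_positive, followup_48h, immunocompromised, isolate, notify_public_health, o2_sat_low, observe_4h, order_pcr, rash, sore_throat, start_antiviral} — 12 facts.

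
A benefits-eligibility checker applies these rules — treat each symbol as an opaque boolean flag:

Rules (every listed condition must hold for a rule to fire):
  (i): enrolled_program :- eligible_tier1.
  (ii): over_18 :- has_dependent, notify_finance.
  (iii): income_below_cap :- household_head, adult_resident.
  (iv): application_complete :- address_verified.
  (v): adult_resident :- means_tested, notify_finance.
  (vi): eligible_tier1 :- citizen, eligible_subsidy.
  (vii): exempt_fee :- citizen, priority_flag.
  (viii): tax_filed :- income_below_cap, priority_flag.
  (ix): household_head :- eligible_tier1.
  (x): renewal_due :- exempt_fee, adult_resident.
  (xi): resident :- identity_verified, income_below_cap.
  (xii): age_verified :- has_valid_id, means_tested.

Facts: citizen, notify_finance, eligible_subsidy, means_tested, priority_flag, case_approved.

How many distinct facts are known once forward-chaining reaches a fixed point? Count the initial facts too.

Round 1 — (v), (vi), (vii), derive adult_resident, eligible_tier1, exempt_fee.
Round 2 — (i), (ix), (x), derive enrolled_program, household_head, renewal_due.
Round 3 — (iii), derive income_below_cap.
Round 4 — (viii), derive tax_filed.
Closure: {adult_resident, case_approved, citizen, eligible_subsidy, eligible_tier1, enrolled_program, exempt_fee, household_head, income_below_cap, means_tested, notify_finance, priority_flag, renewal_due, tax_filed} — 14 facts.

14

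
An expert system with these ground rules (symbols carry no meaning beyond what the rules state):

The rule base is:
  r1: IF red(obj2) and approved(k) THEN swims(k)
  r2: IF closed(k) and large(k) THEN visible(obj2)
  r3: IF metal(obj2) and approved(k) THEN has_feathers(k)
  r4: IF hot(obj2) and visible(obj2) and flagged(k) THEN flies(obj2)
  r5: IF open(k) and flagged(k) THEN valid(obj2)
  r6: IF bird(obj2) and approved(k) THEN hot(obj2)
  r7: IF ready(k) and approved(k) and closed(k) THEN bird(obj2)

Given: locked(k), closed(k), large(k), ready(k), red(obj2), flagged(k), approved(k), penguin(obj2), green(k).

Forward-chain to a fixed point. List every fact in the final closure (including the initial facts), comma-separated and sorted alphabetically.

[1] r1 [IF red(obj2) and approved(k) THEN swims(k)]; r2 [IF closed(k) and large(k) THEN visible(obj2)]; r7 [IF ready(k) and approved(k) and closed(k) THEN bird(obj2)]. ⇒ new: swims(k), visible(obj2), bird(obj2).
[2] r6 [IF bird(obj2) and approved(k) THEN hot(obj2)]. ⇒ new: hot(obj2).
[3] r4 [IF hot(obj2) and visible(obj2) and flagged(k) THEN flies(obj2)]. ⇒ new: flies(obj2).

approved(k), bird(obj2), closed(k), flagged(k), flies(obj2), green(k), hot(obj2), large(k), locked(k), penguin(obj2), ready(k), red(obj2), swims(k), visible(obj2)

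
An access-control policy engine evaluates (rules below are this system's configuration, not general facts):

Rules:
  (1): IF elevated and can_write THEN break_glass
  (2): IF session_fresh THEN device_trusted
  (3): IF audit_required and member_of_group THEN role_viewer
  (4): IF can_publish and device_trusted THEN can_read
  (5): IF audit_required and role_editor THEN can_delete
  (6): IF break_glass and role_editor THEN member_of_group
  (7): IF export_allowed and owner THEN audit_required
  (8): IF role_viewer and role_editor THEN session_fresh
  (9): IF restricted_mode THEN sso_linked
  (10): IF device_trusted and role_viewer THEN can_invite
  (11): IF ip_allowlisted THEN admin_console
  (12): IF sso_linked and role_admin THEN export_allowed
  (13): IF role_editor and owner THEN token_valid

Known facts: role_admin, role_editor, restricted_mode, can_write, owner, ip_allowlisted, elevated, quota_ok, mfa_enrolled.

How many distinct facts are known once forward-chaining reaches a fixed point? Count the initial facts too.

21

Round 1: (1) [IF elevated and can_write THEN break_glass]; (9) [IF restricted_mode THEN sso_linked]; (11) [IF ip_allowlisted THEN admin_console]; (13) [IF role_editor and owner THEN token_valid]. New: break_glass, sso_linked, admin_console, token_valid.
Round 2: (6) [IF break_glass and role_editor THEN member_of_group]; (12) [IF sso_linked and role_admin THEN export_allowed]. New: member_of_group, export_allowed.
Round 3: (7) [IF export_allowed and owner THEN audit_required]. New: audit_required.
Round 4: (3) [IF audit_required and member_of_group THEN role_viewer]; (5) [IF audit_required and role_editor THEN can_delete]. New: role_viewer, can_delete.
Round 5: (8) [IF role_viewer and role_editor THEN session_fresh]. New: session_fresh.
Round 6: (2) [IF session_fresh THEN device_trusted]. New: device_trusted.
Round 7: (10) [IF device_trusted and role_viewer THEN can_invite]. New: can_invite.
Closure: {admin_console, audit_required, break_glass, can_delete, can_invite, can_write, device_trusted, elevated, export_allowed, ip_allowlisted, member_of_group, mfa_enrolled, owner, quota_ok, restricted_mode, role_admin, role_editor, role_viewer, session_fresh, sso_linked, token_valid} — 21 facts.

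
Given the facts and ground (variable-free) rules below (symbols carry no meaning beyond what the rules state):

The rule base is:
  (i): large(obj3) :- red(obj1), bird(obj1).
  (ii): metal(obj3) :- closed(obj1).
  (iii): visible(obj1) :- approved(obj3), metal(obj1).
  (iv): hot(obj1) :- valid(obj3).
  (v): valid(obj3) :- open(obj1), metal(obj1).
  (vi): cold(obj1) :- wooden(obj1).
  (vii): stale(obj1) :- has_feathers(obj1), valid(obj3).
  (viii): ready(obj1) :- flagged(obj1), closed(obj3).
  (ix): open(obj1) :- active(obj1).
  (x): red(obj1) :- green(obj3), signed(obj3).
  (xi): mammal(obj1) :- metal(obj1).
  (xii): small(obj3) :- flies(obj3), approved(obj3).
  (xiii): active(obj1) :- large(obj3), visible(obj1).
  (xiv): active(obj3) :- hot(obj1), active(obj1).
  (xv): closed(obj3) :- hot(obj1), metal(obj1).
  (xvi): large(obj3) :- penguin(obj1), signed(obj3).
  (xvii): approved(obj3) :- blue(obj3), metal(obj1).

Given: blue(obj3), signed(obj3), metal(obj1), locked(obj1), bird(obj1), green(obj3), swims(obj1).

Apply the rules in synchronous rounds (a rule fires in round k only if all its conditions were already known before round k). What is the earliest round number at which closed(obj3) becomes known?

Round 1: (x) [red(obj1) :- green(obj3), signed(obj3).]; (xi) [mammal(obj1) :- metal(obj1).]; (xvii) [approved(obj3) :- blue(obj3), metal(obj1).]. New: red(obj1), mammal(obj1), approved(obj3).
Round 2: (i) [large(obj3) :- red(obj1), bird(obj1).]; (iii) [visible(obj1) :- approved(obj3), metal(obj1).]. New: large(obj3), visible(obj1).
Round 3: (xiii) [active(obj1) :- large(obj3), visible(obj1).]. New: active(obj1).
Round 4: (ix) [open(obj1) :- active(obj1).]. New: open(obj1).
Round 5: (v) [valid(obj3) :- open(obj1), metal(obj1).]. New: valid(obj3).
Round 6: (iv) [hot(obj1) :- valid(obj3).]. New: hot(obj1).
Round 7: (xiv) [active(obj3) :- hot(obj1), active(obj1).]; (xv) [closed(obj3) :- hot(obj1), metal(obj1).]. New: active(obj3), closed(obj3).
closed(obj3) first appears in round 7.

7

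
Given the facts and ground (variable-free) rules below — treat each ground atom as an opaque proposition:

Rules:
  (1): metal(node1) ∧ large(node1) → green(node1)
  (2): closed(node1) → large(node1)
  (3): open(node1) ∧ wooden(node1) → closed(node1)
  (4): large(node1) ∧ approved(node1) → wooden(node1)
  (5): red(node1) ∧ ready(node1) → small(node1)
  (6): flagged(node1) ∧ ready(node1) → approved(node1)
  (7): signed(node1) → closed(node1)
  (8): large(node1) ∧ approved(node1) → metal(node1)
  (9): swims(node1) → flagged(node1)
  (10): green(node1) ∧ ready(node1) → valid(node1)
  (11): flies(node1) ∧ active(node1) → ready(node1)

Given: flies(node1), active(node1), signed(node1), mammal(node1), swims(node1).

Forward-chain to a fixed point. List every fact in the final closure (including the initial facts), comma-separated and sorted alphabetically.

active(node1), approved(node1), closed(node1), flagged(node1), flies(node1), green(node1), large(node1), mammal(node1), metal(node1), ready(node1), signed(node1), swims(node1), valid(node1), wooden(node1)

Round 1 — (7), (9), (11), derive closed(node1), flagged(node1), ready(node1).
Round 2 — (2), (6), derive large(node1), approved(node1).
Round 3 — (4), (8), derive wooden(node1), metal(node1).
Round 4 — (1), derive green(node1).
Round 5 — (10), derive valid(node1).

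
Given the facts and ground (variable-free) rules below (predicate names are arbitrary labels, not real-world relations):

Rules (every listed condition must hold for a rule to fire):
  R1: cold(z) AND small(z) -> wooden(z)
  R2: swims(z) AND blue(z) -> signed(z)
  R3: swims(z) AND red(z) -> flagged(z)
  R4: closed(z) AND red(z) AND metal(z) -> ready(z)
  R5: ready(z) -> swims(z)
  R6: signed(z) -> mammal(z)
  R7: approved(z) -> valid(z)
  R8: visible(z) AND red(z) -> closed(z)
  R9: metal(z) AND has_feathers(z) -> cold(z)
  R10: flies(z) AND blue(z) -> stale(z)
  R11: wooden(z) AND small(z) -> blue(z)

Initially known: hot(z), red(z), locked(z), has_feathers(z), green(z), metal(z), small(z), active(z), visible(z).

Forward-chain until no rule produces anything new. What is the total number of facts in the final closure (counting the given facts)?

[1] R8 [visible(z) AND red(z) -> closed(z)]; R9 [metal(z) AND has_feathers(z) -> cold(z)]. ⇒ new: closed(z), cold(z).
[2] R1 [cold(z) AND small(z) -> wooden(z)]; R4 [closed(z) AND red(z) AND metal(z) -> ready(z)]. ⇒ new: wooden(z), ready(z).
[3] R5 [ready(z) -> swims(z)]; R11 [wooden(z) AND small(z) -> blue(z)]. ⇒ new: swims(z), blue(z).
[4] R2 [swims(z) AND blue(z) -> signed(z)]; R3 [swims(z) AND red(z) -> flagged(z)]. ⇒ new: signed(z), flagged(z).
[5] R6 [signed(z) -> mammal(z)]. ⇒ new: mammal(z).
Closure: {active(z), blue(z), closed(z), cold(z), flagged(z), green(z), has_feathers(z), hot(z), locked(z), mammal(z), metal(z), ready(z), red(z), signed(z), small(z), swims(z), visible(z), wooden(z)} — 18 facts.

18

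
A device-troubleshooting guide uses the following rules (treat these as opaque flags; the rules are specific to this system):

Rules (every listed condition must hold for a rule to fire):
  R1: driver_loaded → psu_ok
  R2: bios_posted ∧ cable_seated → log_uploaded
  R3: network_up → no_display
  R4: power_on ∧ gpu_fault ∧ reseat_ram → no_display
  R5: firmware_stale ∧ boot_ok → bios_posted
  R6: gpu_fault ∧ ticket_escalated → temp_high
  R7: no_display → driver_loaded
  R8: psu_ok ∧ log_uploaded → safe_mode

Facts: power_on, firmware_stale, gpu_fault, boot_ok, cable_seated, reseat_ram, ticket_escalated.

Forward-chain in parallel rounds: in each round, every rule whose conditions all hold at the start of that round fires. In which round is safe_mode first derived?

Round 1 — R4, R5, R6, derive no_display, bios_posted, temp_high.
Round 2 — R2, R7, derive log_uploaded, driver_loaded.
Round 3 — R1, derive psu_ok.
Round 4 — R8, derive safe_mode.
safe_mode first appears in round 4.

4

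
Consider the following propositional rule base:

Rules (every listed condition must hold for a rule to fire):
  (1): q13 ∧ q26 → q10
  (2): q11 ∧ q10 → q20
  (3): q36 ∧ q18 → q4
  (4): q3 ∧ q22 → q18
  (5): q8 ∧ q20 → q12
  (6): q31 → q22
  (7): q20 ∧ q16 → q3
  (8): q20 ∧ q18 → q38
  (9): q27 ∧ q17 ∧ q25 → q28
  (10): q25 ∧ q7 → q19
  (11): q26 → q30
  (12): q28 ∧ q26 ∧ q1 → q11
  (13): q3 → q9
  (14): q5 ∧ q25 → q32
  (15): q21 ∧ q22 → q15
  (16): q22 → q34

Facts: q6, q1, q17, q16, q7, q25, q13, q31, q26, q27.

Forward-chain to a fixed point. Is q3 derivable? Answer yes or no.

[1] (1) [q13 ∧ q26 → q10]; (6) [q31 → q22]; (9) [q27 ∧ q17 ∧ q25 → q28]; (10) [q25 ∧ q7 → q19]; (11) [q26 → q30]. ⇒ new: q10, q22, q28, q19, q30.
[2] (12) [q28 ∧ q26 ∧ q1 → q11]; (16) [q22 → q34]. ⇒ new: q11, q34.
[3] (2) [q11 ∧ q10 → q20]. ⇒ new: q20.
[4] (7) [q20 ∧ q16 → q3]. ⇒ new: q3.
[5] (4) [q3 ∧ q22 → q18]; (13) [q3 → q9]. ⇒ new: q18, q9.
[6] (8) [q20 ∧ q18 → q38]. ⇒ new: q38.
q3 appears in round 4, so it is derivable.

yes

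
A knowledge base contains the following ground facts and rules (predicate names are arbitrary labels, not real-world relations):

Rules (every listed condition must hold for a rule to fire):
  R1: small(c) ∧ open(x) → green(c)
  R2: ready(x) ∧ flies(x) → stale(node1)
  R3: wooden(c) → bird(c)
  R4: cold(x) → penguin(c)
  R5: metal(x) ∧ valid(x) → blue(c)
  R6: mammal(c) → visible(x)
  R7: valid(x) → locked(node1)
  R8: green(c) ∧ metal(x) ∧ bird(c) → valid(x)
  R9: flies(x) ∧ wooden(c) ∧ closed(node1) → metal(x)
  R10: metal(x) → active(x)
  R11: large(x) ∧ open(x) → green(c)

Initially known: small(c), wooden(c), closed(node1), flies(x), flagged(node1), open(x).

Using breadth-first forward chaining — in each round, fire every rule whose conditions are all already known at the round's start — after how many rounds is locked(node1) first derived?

3

Round 1 fires R1, R3, R9, giving green(c), bird(c), metal(x).
Round 2 fires R8, R10, giving valid(x), active(x).
Round 3 fires R5, R7, giving blue(c), locked(node1).
locked(node1) first appears in round 3.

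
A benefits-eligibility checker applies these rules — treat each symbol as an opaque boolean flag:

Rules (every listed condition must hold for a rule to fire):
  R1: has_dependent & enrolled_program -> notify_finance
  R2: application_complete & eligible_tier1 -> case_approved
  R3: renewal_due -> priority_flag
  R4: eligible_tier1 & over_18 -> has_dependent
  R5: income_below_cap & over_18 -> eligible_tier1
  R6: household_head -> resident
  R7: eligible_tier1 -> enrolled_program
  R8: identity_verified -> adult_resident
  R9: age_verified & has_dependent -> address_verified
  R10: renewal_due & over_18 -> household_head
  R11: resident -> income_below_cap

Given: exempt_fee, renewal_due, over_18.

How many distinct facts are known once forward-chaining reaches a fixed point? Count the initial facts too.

Round 1: R3 [renewal_due -> priority_flag]; R10 [renewal_due & over_18 -> household_head]. Adds priority_flag, household_head.
Round 2: R6 [household_head -> resident]. Adds resident.
Round 3: R11 [resident -> income_below_cap]. Adds income_below_cap.
Round 4: R5 [income_below_cap & over_18 -> eligible_tier1]. Adds eligible_tier1.
Round 5: R4 [eligible_tier1 & over_18 -> has_dependent]; R7 [eligible_tier1 -> enrolled_program]. Adds has_dependent, enrolled_program.
Round 6: R1 [has_dependent & enrolled_program -> notify_finance]. Adds notify_finance.
Closure: {eligible_tier1, enrolled_program, exempt_fee, has_dependent, household_head, income_below_cap, notify_finance, over_18, priority_flag, renewal_due, resident} — 11 facts.

11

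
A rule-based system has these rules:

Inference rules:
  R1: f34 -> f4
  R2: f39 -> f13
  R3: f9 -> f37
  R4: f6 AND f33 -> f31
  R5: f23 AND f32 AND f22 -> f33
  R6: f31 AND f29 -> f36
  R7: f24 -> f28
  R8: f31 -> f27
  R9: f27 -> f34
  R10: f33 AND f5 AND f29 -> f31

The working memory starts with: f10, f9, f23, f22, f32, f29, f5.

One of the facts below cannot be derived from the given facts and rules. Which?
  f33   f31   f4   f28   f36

f28

Round 1 — R3, R5, derive f37, f33.
Round 2 — R10, derive f31.
Round 3 — R6, R8, derive f36, f27.
Round 4 — R9, derive f34.
Round 5 — R1, derive f4.
Derived: f36 (round 3), f4 (round 5), f31 (round 2), f33 (round 1). f28 never appears in any round.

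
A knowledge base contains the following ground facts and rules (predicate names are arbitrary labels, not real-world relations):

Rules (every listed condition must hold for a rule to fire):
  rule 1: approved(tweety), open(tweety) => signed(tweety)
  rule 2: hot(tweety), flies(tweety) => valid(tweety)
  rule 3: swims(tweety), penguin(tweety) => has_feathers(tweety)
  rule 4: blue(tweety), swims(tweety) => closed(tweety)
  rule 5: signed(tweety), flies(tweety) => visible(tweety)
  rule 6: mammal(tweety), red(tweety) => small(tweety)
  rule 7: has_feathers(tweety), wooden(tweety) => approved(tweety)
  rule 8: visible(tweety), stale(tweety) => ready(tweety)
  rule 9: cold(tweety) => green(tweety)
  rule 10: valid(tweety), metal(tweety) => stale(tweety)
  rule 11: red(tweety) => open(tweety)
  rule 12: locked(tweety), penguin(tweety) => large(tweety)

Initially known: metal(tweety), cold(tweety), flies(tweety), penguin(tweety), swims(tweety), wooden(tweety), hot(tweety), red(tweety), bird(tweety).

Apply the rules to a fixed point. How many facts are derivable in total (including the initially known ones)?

18

Round 1: rule 2 [hot(tweety), flies(tweety) => valid(tweety)]; rule 3 [swims(tweety), penguin(tweety) => has_feathers(tweety)]; rule 9 [cold(tweety) => green(tweety)]; rule 11 [red(tweety) => open(tweety)]. New: valid(tweety), has_feathers(tweety), green(tweety), open(tweety).
Round 2: rule 7 [has_feathers(tweety), wooden(tweety) => approved(tweety)]; rule 10 [valid(tweety), metal(tweety) => stale(tweety)]. New: approved(tweety), stale(tweety).
Round 3: rule 1 [approved(tweety), open(tweety) => signed(tweety)]. New: signed(tweety).
Round 4: rule 5 [signed(tweety), flies(tweety) => visible(tweety)]. New: visible(tweety).
Round 5: rule 8 [visible(tweety), stale(tweety) => ready(tweety)]. New: ready(tweety).
Closure: {approved(tweety), bird(tweety), cold(tweety), flies(tweety), green(tweety), has_feathers(tweety), hot(tweety), metal(tweety), open(tweety), penguin(tweety), ready(tweety), red(tweety), signed(tweety), stale(tweety), swims(tweety), valid(tweety), visible(tweety), wooden(tweety)} — 18 facts.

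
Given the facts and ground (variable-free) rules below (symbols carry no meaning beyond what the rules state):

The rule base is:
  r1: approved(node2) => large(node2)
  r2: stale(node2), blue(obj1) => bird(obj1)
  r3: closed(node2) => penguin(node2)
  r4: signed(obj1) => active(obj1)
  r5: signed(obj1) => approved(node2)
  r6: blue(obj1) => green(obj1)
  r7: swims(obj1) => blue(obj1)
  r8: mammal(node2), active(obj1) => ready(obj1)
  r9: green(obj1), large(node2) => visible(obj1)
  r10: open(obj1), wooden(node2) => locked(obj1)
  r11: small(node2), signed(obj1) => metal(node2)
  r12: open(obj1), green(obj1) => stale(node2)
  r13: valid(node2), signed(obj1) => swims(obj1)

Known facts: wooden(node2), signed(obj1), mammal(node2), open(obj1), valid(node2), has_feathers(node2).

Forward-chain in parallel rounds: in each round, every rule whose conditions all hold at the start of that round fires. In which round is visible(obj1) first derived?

Round 1: r4 [signed(obj1) => active(obj1)]; r5 [signed(obj1) => approved(node2)]; r10 [open(obj1), wooden(node2) => locked(obj1)]; r13 [valid(node2), signed(obj1) => swims(obj1)]. Adds active(obj1), approved(node2), locked(obj1), swims(obj1).
Round 2: r1 [approved(node2) => large(node2)]; r7 [swims(obj1) => blue(obj1)]; r8 [mammal(node2), active(obj1) => ready(obj1)]. Adds large(node2), blue(obj1), ready(obj1).
Round 3: r6 [blue(obj1) => green(obj1)]. Adds green(obj1).
Round 4: r9 [green(obj1), large(node2) => visible(obj1)]; r12 [open(obj1), green(obj1) => stale(node2)]. Adds visible(obj1), stale(node2).
visible(obj1) first appears in round 4.

4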